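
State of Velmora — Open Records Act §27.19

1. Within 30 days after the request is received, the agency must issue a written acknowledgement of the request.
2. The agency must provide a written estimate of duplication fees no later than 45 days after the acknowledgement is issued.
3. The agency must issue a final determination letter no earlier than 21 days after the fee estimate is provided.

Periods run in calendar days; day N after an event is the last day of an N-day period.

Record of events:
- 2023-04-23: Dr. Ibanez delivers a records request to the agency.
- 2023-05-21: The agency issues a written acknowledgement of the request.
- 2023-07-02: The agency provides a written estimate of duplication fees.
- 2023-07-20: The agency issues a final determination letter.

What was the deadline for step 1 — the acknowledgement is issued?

2023-05-23

Step 1 runs from 2023-04-23, when the request is received. 30 days after 2023-04-23 is 2023-05-23.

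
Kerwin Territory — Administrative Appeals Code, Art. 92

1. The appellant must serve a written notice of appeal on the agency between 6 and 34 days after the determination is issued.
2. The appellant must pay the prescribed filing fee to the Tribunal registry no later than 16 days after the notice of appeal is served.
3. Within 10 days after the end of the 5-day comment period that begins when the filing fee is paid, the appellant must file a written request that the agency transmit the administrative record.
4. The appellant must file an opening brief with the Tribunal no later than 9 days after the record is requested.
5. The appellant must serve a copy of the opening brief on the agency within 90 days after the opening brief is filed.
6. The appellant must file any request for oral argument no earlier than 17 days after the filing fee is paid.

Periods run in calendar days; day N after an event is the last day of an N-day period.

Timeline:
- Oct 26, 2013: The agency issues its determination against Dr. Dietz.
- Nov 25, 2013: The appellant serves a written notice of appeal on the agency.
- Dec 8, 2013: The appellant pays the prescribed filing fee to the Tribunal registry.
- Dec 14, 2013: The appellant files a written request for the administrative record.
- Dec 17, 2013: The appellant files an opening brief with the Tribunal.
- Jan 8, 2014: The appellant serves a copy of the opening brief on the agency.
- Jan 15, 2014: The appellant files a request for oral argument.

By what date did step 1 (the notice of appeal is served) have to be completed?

Nov 29, 2013

Step 1 runs from Oct 26, 2013, when the determination is issued. The window is 6–34 days after Oct 26, 2013; it closes on Nov 29, 2013.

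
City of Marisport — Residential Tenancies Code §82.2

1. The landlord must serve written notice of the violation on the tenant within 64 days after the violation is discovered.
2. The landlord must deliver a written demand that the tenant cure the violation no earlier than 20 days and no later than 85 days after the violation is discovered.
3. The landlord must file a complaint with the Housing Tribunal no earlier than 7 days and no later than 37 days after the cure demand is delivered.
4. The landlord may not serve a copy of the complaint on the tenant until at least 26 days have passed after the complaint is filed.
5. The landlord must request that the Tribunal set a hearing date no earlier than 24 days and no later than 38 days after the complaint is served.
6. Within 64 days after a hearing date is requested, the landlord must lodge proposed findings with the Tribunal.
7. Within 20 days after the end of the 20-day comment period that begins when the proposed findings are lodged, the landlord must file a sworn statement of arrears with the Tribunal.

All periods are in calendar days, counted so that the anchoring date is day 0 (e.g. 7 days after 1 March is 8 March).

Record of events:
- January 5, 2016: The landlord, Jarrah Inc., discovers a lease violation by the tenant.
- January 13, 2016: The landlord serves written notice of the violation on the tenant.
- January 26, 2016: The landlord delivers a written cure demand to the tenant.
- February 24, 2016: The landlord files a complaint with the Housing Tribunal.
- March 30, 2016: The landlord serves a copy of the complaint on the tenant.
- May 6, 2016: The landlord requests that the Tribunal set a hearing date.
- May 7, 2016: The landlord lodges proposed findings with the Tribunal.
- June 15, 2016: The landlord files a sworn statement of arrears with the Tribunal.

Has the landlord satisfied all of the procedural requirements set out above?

Step 1: 64 days after January 5, 2016 (when the violation is discovered) is March 9, 2016; done January 13, 2016 — timely.
Step 2: the window is 20–85 days after January 5, 2016 (when the violation is discovered), so January 25, 2016 through March 30, 2016; January 26, 2016 falls inside that range.
Step 3: the window is 7–37 days after January 26, 2016 (when the cure demand is delivered), so February 2, 2016 through March 3, 2016; February 24, 2016 falls inside that range.
Step 4: the earliest permitted date is 26 days after February 24, 2016 (when the complaint is filed), i.e. March 21, 2016; done March 30, 2016 — permitted.
Step 5: the window is 24–38 days after March 30, 2016 (when the complaint is served), so April 23, 2016 through May 7, 2016; done May 6, 2016 — within the window.
Step 6: 64 days after May 6, 2016 (when a hearing date is requested) is July 9, 2016; May 7, 2016 is within that limit.
Step 7: 20 days after May 27, 2016 (end of the 20-day comment period, which began when the proposed findings are lodged on May 7, 2016) is June 16, 2016; June 15, 2016 is within that limit.

Yes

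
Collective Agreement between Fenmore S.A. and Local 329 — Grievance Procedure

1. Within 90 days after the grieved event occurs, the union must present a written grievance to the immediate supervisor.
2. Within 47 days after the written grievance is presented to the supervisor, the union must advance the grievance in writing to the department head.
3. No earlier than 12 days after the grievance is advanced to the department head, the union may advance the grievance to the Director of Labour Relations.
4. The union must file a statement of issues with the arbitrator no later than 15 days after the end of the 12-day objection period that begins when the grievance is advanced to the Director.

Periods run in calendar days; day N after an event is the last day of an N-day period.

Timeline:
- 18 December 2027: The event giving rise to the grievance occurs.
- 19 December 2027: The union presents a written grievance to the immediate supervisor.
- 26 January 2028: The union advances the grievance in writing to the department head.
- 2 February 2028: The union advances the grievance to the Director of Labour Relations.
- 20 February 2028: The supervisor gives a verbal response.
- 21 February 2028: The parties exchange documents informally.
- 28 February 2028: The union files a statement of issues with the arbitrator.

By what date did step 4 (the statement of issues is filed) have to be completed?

29 February 2028

The grievance is advanced to the Director on 2 February 2028; the 12-day objection period therefore ends 14 February 2028, and step 4 runs from that date. 15 days after 14 February 2028 is 29 February 2028.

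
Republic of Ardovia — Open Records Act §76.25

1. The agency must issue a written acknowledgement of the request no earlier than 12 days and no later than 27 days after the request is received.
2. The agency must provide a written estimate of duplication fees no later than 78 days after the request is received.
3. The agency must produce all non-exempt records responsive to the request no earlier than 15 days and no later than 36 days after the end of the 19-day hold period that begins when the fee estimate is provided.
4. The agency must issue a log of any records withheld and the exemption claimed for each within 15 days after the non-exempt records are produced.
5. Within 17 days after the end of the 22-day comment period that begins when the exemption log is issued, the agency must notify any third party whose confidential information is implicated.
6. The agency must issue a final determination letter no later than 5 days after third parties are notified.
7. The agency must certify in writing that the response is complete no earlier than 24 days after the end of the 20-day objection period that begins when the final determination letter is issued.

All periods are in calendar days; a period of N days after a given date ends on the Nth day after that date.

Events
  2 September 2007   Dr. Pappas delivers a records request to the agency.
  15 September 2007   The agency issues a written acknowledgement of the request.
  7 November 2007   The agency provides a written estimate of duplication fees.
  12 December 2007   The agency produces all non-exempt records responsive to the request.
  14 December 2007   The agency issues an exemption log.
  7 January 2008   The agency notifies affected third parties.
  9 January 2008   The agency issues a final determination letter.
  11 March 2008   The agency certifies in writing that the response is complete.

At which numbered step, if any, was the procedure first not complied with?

Step 1 — 12 and 27 days from 2 September 2007 (when the request is received) are 14 September 2007 and 29 September 2007 respectively; done 15 September 2007, which is between those dates.
Step 2 — counting 78 days from 2 September 2007 (when the request is received) gives a deadline of 19 November 2007; completed 7 November 2007, before the deadline.
Step 3 — 15 and 36 days from 26 November 2007 (end of the 19-day hold period, which began when the fee estimate is provided on 7 November 2007) are 11 December 2007 and 1 January 2008 respectively; done 12 December 2007 — within the window.
Step 4 — counting 15 days from 12 December 2007 (when the non-exempt records are produced) gives a deadline of 27 December 2007; completed 14 December 2007, before the deadline.
Step 5 — counting 17 days from 5 January 2008 (end of the 22-day comment period, which began when the exemption log is issued on 14 December 2007) gives a deadline of 22 January 2008; completed 7 January 2008, before the deadline.
Step 6 — counting 5 days from 7 January 2008 (when third parties are notified) gives a deadline of 12 January 2008; completed 9 January 2008, before the deadline.
Step 7 — must wait 24 days from 29 January 2008 (end of the 20-day objection period, which began when the final determination letter is issued on 9 January 2008), so not before 22 February 2008; 11 March 2008 is on or after that date.

None — every step was satisfied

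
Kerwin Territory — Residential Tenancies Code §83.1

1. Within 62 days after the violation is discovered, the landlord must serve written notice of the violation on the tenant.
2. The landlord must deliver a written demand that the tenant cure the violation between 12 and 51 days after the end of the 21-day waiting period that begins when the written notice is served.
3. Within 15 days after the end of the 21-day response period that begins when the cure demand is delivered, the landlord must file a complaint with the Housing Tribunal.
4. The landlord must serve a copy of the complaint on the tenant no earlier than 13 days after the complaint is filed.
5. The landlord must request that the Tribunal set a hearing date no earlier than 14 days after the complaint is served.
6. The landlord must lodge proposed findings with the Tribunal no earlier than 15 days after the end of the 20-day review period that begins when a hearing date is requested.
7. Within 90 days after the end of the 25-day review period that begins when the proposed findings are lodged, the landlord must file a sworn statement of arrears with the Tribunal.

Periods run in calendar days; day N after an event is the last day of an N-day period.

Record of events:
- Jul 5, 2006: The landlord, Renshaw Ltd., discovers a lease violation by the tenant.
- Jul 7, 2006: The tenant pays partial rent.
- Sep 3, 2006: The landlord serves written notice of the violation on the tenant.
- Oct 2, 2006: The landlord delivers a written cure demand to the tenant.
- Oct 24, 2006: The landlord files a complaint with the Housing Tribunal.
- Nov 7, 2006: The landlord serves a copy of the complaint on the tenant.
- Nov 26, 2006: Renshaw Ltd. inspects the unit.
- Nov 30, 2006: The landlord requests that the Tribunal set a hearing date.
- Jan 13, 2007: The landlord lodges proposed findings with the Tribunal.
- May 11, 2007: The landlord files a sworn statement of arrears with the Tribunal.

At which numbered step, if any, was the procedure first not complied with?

Step 1 — counting 62 days from Jul 5, 2006 (when the violation is discovered) gives a deadline of Sep 5, 2006; completed Sep 3, 2006, before the deadline.
Step 2 — 12 and 51 days from Sep 24, 2006 (end of the 21-day waiting period, which began when the written notice is served on Sep 3, 2006) are Oct 6, 2006 and Nov 14, 2006 respectively; Oct 2, 2006 is 4 days too early.
The analysis stops there.

Step 2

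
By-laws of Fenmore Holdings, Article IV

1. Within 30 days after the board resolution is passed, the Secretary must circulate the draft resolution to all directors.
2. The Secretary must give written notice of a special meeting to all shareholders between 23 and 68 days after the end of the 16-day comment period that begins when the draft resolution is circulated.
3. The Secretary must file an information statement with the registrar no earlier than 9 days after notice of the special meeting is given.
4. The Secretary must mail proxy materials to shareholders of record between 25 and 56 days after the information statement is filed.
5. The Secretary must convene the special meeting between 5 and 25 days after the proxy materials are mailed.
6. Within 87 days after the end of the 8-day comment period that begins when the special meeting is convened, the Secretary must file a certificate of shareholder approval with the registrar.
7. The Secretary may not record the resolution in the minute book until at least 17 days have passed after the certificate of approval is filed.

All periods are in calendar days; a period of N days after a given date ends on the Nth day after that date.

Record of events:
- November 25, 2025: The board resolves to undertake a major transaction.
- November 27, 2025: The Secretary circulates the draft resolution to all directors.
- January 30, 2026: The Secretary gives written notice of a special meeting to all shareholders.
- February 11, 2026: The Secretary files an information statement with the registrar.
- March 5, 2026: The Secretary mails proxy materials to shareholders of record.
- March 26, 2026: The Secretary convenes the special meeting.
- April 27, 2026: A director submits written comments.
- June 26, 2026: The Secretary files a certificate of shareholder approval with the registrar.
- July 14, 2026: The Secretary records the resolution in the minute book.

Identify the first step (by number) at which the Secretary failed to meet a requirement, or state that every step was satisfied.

Step 4

Step 1: 30 days after November 25, 2025 (when the board resolution is passed) is December 25, 2025; November 27, 2025 is within that limit.
Step 2: the window is 23–68 days after December 13, 2025 (end of the 16-day comment period, which began when the draft resolution is circulated on November 27, 2025), so January 5, 2026 through February 19, 2026; January 30, 2026 falls inside that range.
Step 3: the earliest permitted date is 9 days after January 30, 2026 (when notice of the special meeting is given), i.e. February 8, 2026; done February 11, 2026, after the minimum wait.
Step 4: the window is 25–56 days after February 11, 2026 (when the information statement is filed), so March 8, 2026 through April 8, 2026; done March 5, 2026 — 3 days before the window opened.
Later steps need not be reached.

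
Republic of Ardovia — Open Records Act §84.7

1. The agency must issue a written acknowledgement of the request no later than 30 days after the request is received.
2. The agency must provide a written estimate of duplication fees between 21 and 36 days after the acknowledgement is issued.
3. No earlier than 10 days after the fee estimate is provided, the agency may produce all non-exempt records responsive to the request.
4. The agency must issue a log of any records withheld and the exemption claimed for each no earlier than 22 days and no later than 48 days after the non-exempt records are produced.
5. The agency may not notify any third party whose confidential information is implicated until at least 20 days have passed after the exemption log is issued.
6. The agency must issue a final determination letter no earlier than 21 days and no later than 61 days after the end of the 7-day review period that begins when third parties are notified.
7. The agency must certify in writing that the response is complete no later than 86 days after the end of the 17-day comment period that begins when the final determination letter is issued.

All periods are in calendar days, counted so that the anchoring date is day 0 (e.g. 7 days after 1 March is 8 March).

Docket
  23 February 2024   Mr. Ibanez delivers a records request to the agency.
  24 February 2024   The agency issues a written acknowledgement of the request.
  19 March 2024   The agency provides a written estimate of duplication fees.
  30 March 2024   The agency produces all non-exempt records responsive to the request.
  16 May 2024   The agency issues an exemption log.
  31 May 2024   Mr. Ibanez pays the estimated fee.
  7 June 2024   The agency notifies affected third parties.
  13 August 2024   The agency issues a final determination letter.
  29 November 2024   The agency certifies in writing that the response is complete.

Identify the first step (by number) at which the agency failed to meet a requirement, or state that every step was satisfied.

Step 7

Step 1 — counting 30 days from 23 February 2024 (when the request is received) gives a deadline of 24 March 2024; done 24 February 2024 — timely.
Step 2 — 21 and 36 days from 24 February 2024 (when the acknowledgement is issued) are 16 March 2024 and 31 March 2024 respectively; done 19 March 2024 — within the window.
Step 3 — must wait 10 days from 19 March 2024 (when the fee estimate is provided), so not before 29 March 2024; 30 March 2024 is on or after that date.
Step 4 — 22 and 48 days from 30 March 2024 (when the non-exempt records are produced) are 21 April 2024 and 17 May 2024 respectively; 16 May 2024 falls inside that range.
Step 5 — must wait 20 days from 16 May 2024 (when the exemption log is issued), so not before 5 June 2024; done 7 June 2024, after the minimum wait.
Step 6 — 21 and 61 days from 14 June 2024 (end of the 7-day review period, which began when third parties are notified on 7 June 2024) are 5 July 2024 and 14 August 2024 respectively; 13 August 2024 falls inside that range.
Step 7 — counting 86 days from 30 August 2024 (end of the 17-day comment period, which began when the final determination letter is issued on 13 August 2024) gives a deadline of 24 November 2024; not done until 29 November 2024, 5 days after the deadline.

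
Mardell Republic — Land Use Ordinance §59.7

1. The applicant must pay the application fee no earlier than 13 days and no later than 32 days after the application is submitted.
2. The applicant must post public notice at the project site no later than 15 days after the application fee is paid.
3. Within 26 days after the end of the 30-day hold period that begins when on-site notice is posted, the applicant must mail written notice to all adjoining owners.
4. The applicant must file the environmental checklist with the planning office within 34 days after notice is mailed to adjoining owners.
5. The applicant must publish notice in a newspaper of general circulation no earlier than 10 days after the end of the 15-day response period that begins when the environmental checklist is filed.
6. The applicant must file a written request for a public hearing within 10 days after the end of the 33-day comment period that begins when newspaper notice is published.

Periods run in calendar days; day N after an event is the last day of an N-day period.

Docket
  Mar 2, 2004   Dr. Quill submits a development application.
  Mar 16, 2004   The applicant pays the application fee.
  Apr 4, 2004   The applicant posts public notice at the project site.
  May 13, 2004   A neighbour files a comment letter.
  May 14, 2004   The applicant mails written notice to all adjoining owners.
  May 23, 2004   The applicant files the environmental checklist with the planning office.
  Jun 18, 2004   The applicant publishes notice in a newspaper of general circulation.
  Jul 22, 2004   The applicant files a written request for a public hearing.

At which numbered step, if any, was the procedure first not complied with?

Step 1 — 13 and 32 days from Mar 2, 2004 (when the application is submitted) are Mar 15, 2004 and Apr 3, 2004 respectively; Mar 16, 2004 falls inside that range.
Step 2 — counting 15 days from Mar 16, 2004 (when the application fee is paid) gives a deadline of Mar 31, 2004; not done until Apr 4, 2004, 4 days after the deadline.
Later steps need not be reached.

Step 2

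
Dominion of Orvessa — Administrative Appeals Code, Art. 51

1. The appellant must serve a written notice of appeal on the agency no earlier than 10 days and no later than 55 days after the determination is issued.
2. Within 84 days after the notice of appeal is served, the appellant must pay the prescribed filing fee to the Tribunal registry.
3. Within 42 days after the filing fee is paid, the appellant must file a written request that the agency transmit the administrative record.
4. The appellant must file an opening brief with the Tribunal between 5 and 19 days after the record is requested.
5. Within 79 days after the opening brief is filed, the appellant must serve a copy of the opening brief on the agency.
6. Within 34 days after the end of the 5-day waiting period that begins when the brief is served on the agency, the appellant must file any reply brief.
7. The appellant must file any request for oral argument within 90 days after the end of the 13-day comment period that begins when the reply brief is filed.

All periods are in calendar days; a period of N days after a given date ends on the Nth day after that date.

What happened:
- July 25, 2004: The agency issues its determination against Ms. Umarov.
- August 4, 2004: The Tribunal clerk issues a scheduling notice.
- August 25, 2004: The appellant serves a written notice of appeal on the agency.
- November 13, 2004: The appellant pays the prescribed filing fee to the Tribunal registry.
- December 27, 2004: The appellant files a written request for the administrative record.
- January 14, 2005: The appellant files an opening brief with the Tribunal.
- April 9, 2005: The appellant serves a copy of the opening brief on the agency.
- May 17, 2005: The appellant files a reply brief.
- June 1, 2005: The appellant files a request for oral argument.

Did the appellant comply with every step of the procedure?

Step 1 — 10 and 55 days from July 25, 2004 (when the determination is issued) are August 4, 2004 and September 18, 2004 respectively; August 25, 2004 falls inside that range.
Step 2 — counting 84 days from August 25, 2004 (when the notice of appeal is served) gives a deadline of November 17, 2004; completed November 13, 2004, before the deadline.
Step 3 — counting 42 days from November 13, 2004 (when the filing fee is paid) gives a deadline of December 25, 2004; not done until December 27, 2004, 2 days after the deadline.
The procedure was therefore not followed at step 3.

No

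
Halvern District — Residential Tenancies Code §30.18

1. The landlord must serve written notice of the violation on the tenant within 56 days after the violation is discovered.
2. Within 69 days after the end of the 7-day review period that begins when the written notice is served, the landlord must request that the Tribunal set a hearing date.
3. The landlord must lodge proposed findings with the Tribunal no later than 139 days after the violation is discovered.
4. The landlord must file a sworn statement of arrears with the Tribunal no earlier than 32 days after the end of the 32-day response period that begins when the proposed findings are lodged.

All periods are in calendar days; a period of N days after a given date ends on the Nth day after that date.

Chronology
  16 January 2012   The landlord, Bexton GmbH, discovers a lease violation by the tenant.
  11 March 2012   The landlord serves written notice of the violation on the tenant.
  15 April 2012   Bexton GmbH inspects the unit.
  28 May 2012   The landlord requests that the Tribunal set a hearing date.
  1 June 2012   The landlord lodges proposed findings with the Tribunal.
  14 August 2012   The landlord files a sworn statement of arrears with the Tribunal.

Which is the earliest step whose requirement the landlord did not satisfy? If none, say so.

Step 2

Step 1: 56 days after 16 January 2012 (when the violation is discovered) is 12 March 2012; 11 March 2012 is within that limit.
Step 2: 69 days after 18 March 2012 (end of the 7-day review period, which began when the written notice is served on 11 March 2012) is 26 May 2012; 28 May 2012 misses that deadline by 2 days.
The analysis stops there.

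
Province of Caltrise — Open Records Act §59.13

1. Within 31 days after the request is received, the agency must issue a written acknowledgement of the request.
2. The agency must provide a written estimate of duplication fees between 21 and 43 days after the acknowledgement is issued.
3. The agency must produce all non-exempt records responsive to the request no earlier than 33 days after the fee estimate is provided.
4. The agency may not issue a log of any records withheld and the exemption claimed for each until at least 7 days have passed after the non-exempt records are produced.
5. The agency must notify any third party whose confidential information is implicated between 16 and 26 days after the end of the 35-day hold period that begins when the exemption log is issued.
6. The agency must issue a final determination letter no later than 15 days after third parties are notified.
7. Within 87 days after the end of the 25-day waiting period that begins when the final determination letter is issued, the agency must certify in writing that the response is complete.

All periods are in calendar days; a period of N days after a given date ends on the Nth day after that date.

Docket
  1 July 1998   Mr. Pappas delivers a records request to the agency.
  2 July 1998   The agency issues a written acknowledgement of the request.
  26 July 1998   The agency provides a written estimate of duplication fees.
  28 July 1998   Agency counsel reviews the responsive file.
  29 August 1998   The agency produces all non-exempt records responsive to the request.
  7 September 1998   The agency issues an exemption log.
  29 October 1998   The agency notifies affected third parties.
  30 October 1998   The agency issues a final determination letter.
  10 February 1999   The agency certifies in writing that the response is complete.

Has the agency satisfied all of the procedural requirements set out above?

Yes

Step 1: 31 days after 1 July 1998 (when the request is received) is 1 August 1998; completed 2 July 1998, before the deadline.
Step 2: the window is 21–43 days after 2 July 1998 (when the acknowledgement is issued), so 23 July 1998 through 14 August 1998; done 26 July 1998, which is between those dates.
Step 3: the earliest permitted date is 33 days after 26 July 1998 (when the fee estimate is provided), i.e. 28 August 1998; done 29 August 1998, after the minimum wait.
Step 4: the earliest permitted date is 7 days after 29 August 1998 (when the non-exempt records are produced), i.e. 5 September 1998; done 7 September 1998 — permitted.
Step 5: the window is 16–26 days after 12 October 1998 (end of the 35-day hold period, which began when the exemption log is issued on 7 September 1998), so 28 October 1998 through 7 November 1998; done 29 October 1998, which is between those dates.
Step 6: 15 days after 29 October 1998 (when third parties are notified) is 13 November 1998; 30 October 1998 is within that limit.
Step 7: 87 days after 24 November 1998 (end of the 25-day waiting period, which began when the final determination letter is issued on 30 October 1998) is 19 February 1999; done 10 February 1999 — timely.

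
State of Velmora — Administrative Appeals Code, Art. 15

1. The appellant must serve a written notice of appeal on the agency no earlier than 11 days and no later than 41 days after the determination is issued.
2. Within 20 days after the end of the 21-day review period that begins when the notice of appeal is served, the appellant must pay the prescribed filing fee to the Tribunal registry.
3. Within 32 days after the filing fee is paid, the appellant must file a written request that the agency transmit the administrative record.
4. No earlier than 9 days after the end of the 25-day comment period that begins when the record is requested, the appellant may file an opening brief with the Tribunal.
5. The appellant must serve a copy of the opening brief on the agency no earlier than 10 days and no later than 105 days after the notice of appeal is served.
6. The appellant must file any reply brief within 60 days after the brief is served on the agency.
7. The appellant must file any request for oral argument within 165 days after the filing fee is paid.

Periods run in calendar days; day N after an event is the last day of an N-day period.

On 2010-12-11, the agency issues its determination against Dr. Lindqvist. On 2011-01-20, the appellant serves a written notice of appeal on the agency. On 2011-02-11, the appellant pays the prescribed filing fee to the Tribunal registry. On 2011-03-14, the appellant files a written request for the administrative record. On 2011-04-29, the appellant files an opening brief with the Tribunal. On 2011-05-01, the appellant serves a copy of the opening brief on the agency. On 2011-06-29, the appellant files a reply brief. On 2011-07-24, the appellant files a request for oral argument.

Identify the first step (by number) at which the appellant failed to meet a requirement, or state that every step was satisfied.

(1) the permitted window runs from 2010-12-11 + 11 = 2010-12-22 to 2010-12-11 + 41 = 2011-01-21; done 2011-01-20 — within the window.
(2) due by 2011-02-10 + 20 days = 2011-03-02; done 2011-02-11 — timely.
(3) due by 2011-02-11 + 32 days = 2011-03-15; 2011-03-14 is within that limit.
(4) permitted from 2011-04-08 + 9 days = 2011-04-17 onward; 2011-04-29 is on or after that date.
(5) the permitted window runs from 2011-01-20 + 10 = 2011-01-30 to 2011-01-20 + 105 = 2011-05-05; 2011-05-01 falls inside that range.
(6) due by 2011-05-01 + 60 days = 2011-06-30; completed 2011-06-29, before the deadline.
(7) due by 2011-02-11 + 165 days = 2011-07-26; completed 2011-07-24, before the deadline.

None — every step was satisfied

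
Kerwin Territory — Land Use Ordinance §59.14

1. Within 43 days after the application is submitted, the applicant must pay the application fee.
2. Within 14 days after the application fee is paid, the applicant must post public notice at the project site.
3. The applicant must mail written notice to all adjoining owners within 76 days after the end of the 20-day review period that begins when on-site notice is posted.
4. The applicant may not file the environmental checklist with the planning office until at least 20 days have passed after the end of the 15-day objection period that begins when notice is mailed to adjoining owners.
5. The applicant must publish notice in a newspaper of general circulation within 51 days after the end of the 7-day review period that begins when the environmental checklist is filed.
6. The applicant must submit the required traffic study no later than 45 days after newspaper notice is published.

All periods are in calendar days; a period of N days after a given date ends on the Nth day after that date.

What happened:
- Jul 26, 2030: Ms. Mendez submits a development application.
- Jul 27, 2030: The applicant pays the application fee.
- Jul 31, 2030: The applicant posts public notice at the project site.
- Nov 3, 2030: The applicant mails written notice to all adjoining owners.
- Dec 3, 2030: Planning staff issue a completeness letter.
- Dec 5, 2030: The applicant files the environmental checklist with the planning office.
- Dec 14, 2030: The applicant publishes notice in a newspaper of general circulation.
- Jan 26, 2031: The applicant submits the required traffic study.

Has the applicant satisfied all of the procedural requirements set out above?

Step 1 — counting 43 days from Jul 26, 2030 (when the application is submitted) gives a deadline of Sep 7, 2030; completed Jul 27, 2030, before the deadline.
Step 2 — counting 14 days from Jul 27, 2030 (when the application fee is paid) gives a deadline of Aug 10, 2030; completed Jul 31, 2030, before the deadline.
Step 3 — counting 76 days from Aug 20, 2030 (end of the 20-day review period, which began when on-site notice is posted on Jul 31, 2030) gives a deadline of Nov 4, 2030; completed Nov 3, 2030, before the deadline.
Step 4 — must wait 20 days from Nov 18, 2030 (end of the 15-day objection period, which began when notice is mailed to adjoining owners on Nov 3, 2030), so not before Dec 8, 2030; done Dec 5, 2030 — 3 days too early.

No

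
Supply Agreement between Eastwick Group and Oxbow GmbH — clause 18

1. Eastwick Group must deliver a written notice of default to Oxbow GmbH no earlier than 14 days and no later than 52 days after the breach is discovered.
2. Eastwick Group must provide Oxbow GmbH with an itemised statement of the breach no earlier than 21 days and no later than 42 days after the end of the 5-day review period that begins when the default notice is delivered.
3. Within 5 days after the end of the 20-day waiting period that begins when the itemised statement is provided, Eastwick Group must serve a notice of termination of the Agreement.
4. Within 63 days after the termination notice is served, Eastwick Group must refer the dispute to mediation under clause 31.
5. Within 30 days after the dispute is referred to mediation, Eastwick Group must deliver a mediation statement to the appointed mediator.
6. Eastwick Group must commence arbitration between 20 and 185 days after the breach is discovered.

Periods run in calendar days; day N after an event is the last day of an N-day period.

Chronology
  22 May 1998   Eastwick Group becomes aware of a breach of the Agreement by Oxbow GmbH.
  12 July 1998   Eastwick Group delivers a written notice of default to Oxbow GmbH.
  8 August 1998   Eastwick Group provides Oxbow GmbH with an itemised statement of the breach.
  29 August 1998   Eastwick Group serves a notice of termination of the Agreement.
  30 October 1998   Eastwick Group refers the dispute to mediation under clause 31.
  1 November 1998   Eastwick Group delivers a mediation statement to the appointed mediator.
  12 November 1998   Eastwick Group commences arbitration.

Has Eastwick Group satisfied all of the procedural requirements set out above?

Step 1 — 14 and 52 days from 22 May 1998 (when the breach is discovered) are 5 June 1998 and 13 July 1998 respectively; done 12 July 1998 — within the window.
Step 2 — 21 and 42 days from 17 July 1998 (end of the 5-day review period, which began when the default notice is delivered on 12 July 1998) are 7 August 1998 and 28 August 1998 respectively; 8 August 1998 falls inside that range.
Step 3 — counting 5 days from 28 August 1998 (end of the 20-day waiting period, which began when the itemised statement is provided on 8 August 1998) gives a deadline of 2 September 1998; 29 August 1998 is within that limit.
Step 4 — counting 63 days from 29 August 1998 (when the termination notice is served) gives a deadline of 31 October 1998; completed 30 October 1998, before the deadline.
Step 5 — counting 30 days from 30 October 1998 (when the dispute is referred to mediation) gives a deadline of 29 November 1998; done 1 November 1998 — timely.
Step 6 — 20 and 185 days from 22 May 1998 (when the breach is discovered) are 11 June 1998 and 23 November 1998 respectively; 12 November 1998 falls inside that range.

Yes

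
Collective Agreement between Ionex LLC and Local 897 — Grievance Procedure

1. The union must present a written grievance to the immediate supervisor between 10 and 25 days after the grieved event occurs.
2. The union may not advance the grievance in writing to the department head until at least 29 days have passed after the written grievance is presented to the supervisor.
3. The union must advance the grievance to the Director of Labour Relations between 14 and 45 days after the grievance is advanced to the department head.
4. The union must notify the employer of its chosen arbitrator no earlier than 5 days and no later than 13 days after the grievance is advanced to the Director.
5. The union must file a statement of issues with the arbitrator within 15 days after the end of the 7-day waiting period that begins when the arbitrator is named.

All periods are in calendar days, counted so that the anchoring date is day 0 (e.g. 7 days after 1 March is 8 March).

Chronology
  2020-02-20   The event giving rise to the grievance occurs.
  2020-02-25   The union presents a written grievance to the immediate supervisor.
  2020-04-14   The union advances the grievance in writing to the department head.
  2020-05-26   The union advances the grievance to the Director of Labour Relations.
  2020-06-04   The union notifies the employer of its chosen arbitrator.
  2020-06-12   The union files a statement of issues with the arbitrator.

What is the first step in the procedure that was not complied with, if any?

Step 1

(1) the permitted window runs from 2020-02-20 + 10 = 2020-03-01 to 2020-02-20 + 25 = 2020-03-16; 2020-02-25 is 5 days too early.
Later steps need not be reached.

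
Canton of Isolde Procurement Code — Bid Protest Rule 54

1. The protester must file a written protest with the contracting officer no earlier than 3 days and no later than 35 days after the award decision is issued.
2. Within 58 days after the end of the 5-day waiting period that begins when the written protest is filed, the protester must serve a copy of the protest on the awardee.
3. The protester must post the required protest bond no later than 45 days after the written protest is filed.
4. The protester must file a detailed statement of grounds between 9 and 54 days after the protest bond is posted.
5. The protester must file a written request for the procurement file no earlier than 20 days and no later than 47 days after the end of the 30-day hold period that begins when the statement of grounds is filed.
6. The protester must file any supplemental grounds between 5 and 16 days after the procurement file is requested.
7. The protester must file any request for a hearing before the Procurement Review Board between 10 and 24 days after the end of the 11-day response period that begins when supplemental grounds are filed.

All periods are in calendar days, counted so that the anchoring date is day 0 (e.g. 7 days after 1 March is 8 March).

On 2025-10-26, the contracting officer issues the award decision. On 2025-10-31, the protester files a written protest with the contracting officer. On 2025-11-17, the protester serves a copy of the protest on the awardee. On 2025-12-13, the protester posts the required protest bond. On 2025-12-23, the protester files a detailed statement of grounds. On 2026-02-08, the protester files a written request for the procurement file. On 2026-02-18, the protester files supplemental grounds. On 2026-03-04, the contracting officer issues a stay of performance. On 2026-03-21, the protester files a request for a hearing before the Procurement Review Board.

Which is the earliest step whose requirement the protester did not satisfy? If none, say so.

Step 5

(1) the permitted window runs from 2025-10-26 + 3 = 2025-10-29 to 2025-10-26 + 35 = 2025-11-30; 2025-10-31 falls inside that range.
(2) due by 2025-11-05 + 58 days = 2026-01-02; done 2025-11-17 — timely.
(3) due by 2025-10-31 + 45 days = 2025-12-15; done 2025-12-13 — timely.
(4) the permitted window runs from 2025-12-13 + 9 = 2025-12-22 to 2025-12-13 + 54 = 2026-02-05; 2025-12-23 falls inside that range.
(5) the permitted window runs from 2026-01-22 + 20 = 2026-02-11 to 2026-01-22 + 47 = 2026-03-10; 2026-02-08 is 3 days too early.
The procedure was therefore not followed at step 5.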